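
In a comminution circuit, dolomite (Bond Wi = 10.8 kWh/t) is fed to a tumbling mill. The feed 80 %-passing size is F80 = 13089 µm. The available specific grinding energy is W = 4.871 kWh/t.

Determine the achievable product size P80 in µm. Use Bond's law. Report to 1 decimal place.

P80 = 344.9 µm

W = 10 Wi (1/√P80 − 1/√F80)  [Bond]
P80^-0.5 = F80^-0.5 + W/(10 Wi)
  = 4.8710/(10·10.8) + 1/√13089 = 0.045102 + 0.008741 = 0.053843
P80 = (1/0.053843)² = 18.5727² = 344.94 µm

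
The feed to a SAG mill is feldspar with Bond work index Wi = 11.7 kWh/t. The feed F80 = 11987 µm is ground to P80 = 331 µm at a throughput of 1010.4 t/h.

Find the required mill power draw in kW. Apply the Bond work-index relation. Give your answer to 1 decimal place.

Bond:  W = 10 Wi (1/√P − 1/√F)
W = 10·11.7·(1/√331 − 1/√11987) = 10·11.7·(0.045831) = 5.3623 kWh/t
Power = W × throughput = 5.3623 kWh/t × 1010.4 t/h = 5418.0 kW

P = 5418.0 kW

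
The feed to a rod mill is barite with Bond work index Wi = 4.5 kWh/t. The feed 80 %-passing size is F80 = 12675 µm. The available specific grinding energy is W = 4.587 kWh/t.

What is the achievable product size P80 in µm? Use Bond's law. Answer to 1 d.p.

W = 10·Wi·(P80^(-½) − F80^(-½))
⇒ 1/√P80 = W/(10 Wi) + 1/√F80
  = 4.5870/(10·4.5) + 1/√12675 = 0.101933 + 0.008882 = 0.110816
P80 = (1/0.110816)² = 9.0240² = 81.43 µm

P80 = 81.4 µm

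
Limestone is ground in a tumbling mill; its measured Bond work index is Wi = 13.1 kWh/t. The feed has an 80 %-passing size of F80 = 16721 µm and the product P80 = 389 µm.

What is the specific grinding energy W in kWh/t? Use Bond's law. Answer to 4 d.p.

W = 10 Wi (P80^-0.5 − F80^-0.5)
1/√389 = 0.050702;  1/√16721 = 0.007733
W = 10·13.1·(0.050702 − 0.007733) = 5.6289 kWh/t

W = 5.6289 kWh/t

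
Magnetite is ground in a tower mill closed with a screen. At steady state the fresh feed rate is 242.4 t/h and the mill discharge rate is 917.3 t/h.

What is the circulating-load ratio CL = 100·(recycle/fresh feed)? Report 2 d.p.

CL = 278.42 %

Steady state: M = F + R.
R = M − F = 917.3 − 242.4 = 674.9 t/h
CL = 100·R/F = 100·674.9/242.4 = 278.42 %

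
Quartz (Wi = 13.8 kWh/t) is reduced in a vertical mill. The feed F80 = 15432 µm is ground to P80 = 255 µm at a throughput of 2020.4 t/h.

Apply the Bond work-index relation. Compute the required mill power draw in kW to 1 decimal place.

P = 15215.7 kW

Bond: W = 10·Wi·(1/√P80 − 1/√F80)
W = 10·13.8·(1/√255 − 1/√15432) = 10·13.8·(0.054573) = 7.5310 kWh/t
Power = W × throughput = 7.5310 kWh/t × 2020.4 t/h = 15215.7 kW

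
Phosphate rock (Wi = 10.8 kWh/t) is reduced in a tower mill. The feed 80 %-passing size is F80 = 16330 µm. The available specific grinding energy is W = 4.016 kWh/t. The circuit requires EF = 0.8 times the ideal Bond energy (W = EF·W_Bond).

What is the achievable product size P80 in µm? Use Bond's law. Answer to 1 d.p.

W = 10 Wi (1/√P80 − 1/√F80)  [Bond]
W_Bond = W / EF = 4.016 / 0.8 = 5.0200 kWh/t
1/√P80 = 1/√F80 + W_Bond/(10·Wi)
  = 5.0200/(10·10.8) + 1/√16330 = 0.046481 + 0.007825 = 0.054307
P80 = (1/0.054307)² = 18.4139² = 339.07 µm

P80 = 339.1 µm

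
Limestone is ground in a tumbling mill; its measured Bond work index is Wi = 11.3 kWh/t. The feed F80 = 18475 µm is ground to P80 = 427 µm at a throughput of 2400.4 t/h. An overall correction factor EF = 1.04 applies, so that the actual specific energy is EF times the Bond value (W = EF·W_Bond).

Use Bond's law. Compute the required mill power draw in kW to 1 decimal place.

P = 11576.1 kW

Bond: W = 10·Wi·(1/√P80 − 1/√F80)
W = 10·11.3·(1/√427 − 1/√18475) = 10·11.3·(0.041036) = 4.6371 kWh/t
Apply correction: 4.6371 × 1.04 = 4.8226 kWh/t
P = W·T = 4.8226·2400.4 = 11576.1 kW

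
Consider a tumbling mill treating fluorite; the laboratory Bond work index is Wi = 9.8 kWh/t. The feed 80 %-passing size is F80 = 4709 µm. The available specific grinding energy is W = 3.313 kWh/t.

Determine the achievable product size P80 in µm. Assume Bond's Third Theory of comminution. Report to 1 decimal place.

P80 = 427.3 µm

W = 10 Wi (1/√P80 − 1/√F80)  [Bond]
P80^-0.5 = F80^-0.5 + W/(10 Wi)
  = 3.3130/(10·9.8) + 1/√4709 = 0.033806 + 0.014573 = 0.048379
P80 = (1/0.048379)² = 20.6703² = 427.26 µm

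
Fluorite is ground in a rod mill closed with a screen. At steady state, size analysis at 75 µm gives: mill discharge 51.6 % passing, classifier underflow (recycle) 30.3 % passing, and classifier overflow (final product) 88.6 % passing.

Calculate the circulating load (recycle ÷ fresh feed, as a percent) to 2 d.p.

CL = 173.71 %

Let r = R/F. Size balance at 75 µm:
(1+r)d = ru + o → r = (o−d)/(d−u)
r = (88.6 − 51.6)/(51.6 − 30.3) = 37.0/21.3 = 1.7371
CL = 100·r = 173.71 %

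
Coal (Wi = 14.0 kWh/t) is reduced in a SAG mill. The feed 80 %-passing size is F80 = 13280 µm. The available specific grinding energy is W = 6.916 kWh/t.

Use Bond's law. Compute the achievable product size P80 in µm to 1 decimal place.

P80 = 296.5 µm

W = 10 Wi (1/√P80 − 1/√F80)  [Bond]
⇒ 1/√P80 = W/(10·Wi) + 1/√F80
  = 6.9160/(10·14.0) + 1/√13280 = 0.049400 + 0.008678 = 0.058078
P80 = (1/0.058078)² = 17.2183² = 296.47 µm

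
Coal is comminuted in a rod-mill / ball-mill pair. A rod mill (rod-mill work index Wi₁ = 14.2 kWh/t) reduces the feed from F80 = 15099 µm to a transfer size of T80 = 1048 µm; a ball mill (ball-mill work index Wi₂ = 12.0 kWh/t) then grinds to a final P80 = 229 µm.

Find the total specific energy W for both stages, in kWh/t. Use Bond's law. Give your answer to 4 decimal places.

W = 10 Wi (P80^-0.5 − F80^-0.5)
Stage 1 (15099→1048 µm, Wi₁=14.2): W₁ = 10·14.2·(0.030890 − 0.008138) = 3.2308 kWh/t
Stage 2 (1048→229 µm, Wi₂=12.0): W₂ = 10·12.0·(0.066082 − 0.030890) = 4.2230 kWh/t
W = W₁ + W₂ = 3.2308 + 4.2230 = 7.4538 kWh/t

W = 7.4538 kWh/t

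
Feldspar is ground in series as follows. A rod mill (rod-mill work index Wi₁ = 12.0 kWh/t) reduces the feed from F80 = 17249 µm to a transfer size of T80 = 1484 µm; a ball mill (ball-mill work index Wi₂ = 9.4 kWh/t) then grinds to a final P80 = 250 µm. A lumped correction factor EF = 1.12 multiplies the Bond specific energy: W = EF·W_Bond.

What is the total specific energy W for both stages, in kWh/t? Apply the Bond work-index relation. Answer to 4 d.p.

W = 6.3911 kWh/t

W = 10 Wi (P80^-0.5 − F80^-0.5)
Stage 1 (17249→1484 µm, Wi₁=12.0): W₁ = 10·12.0·(0.025959 − 0.007614) = 2.2014 kWh/t
Stage 2 (1484→250 µm, Wi₂=9.4): W₂ = 10·9.4·(0.063246 − 0.025959) = 3.5050 kWh/t
W = W₁ + W₂ = 2.2014 + 3.5050 = 5.7063 kWh/t
Apply correction: 5.7063 × 1.12 = 6.3911 kWh/t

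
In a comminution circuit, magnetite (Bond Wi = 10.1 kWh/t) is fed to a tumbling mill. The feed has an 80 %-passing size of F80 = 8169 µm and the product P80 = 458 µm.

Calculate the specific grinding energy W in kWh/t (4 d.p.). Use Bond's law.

W = 3.6019 kWh/t

Bond:  W = 10 Wi (1/√P − 1/√F)
1/√458 = 0.046727;  1/√8169 = 0.011064
W = 10·10.1·(0.046727 − 0.011064) = 3.6019 kWh/t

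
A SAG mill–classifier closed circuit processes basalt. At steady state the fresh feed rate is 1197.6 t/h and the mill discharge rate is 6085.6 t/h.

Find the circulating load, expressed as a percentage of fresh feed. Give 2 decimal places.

Mill node: discharge = fresh + recycle.
R = M − F = 6085.6 − 1197.6 = 4888.0 t/h
CL = 100·R/F = 100·4888.0/1197.6 = 408.15 %

CL = 408.15 %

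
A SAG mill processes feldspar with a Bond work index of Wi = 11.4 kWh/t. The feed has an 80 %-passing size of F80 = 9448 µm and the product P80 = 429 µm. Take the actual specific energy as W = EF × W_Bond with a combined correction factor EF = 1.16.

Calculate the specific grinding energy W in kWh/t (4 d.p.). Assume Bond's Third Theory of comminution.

W = 5.0241 kWh/t

Bond: W = 10·Wi·(1/√P80 − 1/√F80)
1/√429 = 0.048280;  1/√9448 = 0.010288
W = 10·11.4·(0.048280 − 0.010288) = 4.3311 kWh/t
W_actual = 1.16 × 4.3311 = 5.0241 kWh/t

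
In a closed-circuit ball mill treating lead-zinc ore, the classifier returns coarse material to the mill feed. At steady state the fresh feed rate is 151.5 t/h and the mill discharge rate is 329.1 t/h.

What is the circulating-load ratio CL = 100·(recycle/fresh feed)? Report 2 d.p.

CL = 117.23 %

M = F + R at steady state, so:
R = M − F = 329.1 − 151.5 = 177.6 t/h
CL = 100·R/F = 100·177.6/151.5 = 117.23 %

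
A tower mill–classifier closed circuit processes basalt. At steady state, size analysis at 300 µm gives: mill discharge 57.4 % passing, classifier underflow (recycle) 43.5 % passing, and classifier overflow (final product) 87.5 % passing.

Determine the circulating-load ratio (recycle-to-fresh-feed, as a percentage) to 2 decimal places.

CL = 216.55 %

Mass balance on the −300 µm fraction:
(1+r)d = ru + o → r = (o−d)/(d−u)
r = (87.5 − 57.4)/(57.4 − 43.5) = 30.1/13.9 = 2.1655
CL = 100·r = 216.55 %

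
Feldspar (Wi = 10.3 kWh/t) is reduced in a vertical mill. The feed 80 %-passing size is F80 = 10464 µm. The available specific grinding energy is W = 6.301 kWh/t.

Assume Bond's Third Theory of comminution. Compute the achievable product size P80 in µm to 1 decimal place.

W = 10 Wi / √P80 − 10 Wi / √F80
P80^(−½) = W/(10 Wi) + F80^(−½)
  = 6.3010/(10·10.3) + 1/√10464 = 0.061175 + 0.009776 = 0.070951
P80 = (1/0.070951)² = 14.0943² = 198.65 µm

P80 = 198.7 µm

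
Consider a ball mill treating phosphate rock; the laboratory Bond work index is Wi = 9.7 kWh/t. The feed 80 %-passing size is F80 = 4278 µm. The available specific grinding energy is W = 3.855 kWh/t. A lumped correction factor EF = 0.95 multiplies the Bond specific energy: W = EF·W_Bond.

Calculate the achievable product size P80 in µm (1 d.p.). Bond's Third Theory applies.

W = 10 Wi / √P80 − 10 Wi / √F80
W_Bond = W / EF = 3.855 / 0.95 = 4.0579 kWh/t
P80^-0.5 = F80^-0.5 + W_Bond/(10 Wi)
  = 4.0579/(10·9.7) + 1/√4278 = 0.041834 + 0.015289 = 0.057123
P80 = (1/0.057123)² = 17.5061² = 306.46 µm

P80 = 306.5 µm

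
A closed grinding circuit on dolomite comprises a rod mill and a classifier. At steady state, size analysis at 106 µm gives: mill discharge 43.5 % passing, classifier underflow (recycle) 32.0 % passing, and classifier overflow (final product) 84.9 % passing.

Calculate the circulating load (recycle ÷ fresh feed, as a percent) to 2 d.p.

Classifier node, passing 106 µm:
r = (o − d)/(d − u)
r = (84.9 − 43.5)/(43.5 − 32.0) = 41.4/11.5 = 3.6000
CL = 100·r = 360.00 %

CL = 360.00 %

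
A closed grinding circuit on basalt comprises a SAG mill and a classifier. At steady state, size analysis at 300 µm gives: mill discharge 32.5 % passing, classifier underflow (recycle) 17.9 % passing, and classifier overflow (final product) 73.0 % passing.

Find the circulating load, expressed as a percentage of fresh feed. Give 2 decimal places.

Let r = R/F. Size balance at 300 µm:
(1+r)d = ru + o → r = (o−d)/(d−u)
r = (73.0 − 32.5)/(32.5 − 17.9) = 40.5/14.6 = 2.7740
CL = 100·r = 277.40 %

CL = 277.40 %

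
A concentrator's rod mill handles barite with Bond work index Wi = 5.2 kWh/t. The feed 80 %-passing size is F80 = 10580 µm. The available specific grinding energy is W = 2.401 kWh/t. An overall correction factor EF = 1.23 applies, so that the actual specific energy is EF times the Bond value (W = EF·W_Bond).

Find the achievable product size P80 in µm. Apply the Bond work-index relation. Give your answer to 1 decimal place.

P80 = 447.7 µm

W = 10·Wi·(P80^(-½) − F80^(-½))
W_Bond = W / EF = 2.401 / 1.23 = 1.9520 kWh/t
⇒ 1/√P80 = W_Bond/(10·Wi) + 1/√F80
  = 1.9520/(10·5.2) + 1/√10580 = 0.037539 + 0.009722 = 0.047261
P80 = (1/0.047261)² = 21.1590² = 447.71 µm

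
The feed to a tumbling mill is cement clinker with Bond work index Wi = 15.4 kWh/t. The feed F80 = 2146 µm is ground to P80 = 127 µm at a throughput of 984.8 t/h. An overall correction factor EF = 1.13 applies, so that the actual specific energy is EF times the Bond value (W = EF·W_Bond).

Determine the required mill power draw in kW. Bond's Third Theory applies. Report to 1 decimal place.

P = 11507.7 kW

W = 10 Wi (P80^-0.5 − F80^-0.5)
W = 10·15.4·(1/√127 − 1/√2146) = 10·15.4·(0.067149) = 10.3409 kWh/t
Corrected W = EF·W_Bond = 1.13·10.3409 = 11.6853 kWh/t
P = W·T = 11.6853·984.8 = 11507.7 kW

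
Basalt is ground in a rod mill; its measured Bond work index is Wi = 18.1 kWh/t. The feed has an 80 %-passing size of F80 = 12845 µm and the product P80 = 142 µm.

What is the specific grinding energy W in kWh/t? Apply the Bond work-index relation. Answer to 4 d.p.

W_Bond = 10·Wi·(1/√P₈₀ − 1/√F₈₀)
1/√142 = 0.083918;  1/√12845 = 0.008823
W = 10·18.1·(0.083918 − 0.008823) = 13.5922 kWh/t

W = 13.5922 kWh/t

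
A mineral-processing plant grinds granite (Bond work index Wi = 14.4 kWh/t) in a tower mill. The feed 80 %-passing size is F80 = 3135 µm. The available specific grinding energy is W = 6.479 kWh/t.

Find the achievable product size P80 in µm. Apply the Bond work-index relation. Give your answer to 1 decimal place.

P80 = 253.1 µm

W = 10 Wi (P80^-0.5 − F80^-0.5)
⇒ 1/√P80 = W/(10 Wi) + 1/√F80
  = 6.4790/(10·14.4) + 1/√3135 = 0.044993 + 0.017860 = 0.062853
P80 = (1/0.062853)² = 15.9101² = 253.13 µm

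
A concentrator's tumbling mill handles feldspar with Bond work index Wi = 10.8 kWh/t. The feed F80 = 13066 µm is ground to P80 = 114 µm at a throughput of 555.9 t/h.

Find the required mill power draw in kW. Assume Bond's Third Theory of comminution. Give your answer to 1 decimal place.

W = 10 Wi / √P80 − 10 Wi / √F80
W = 10·10.8·(1/√114 − 1/√13066) = 10·10.8·(0.084910) = 9.1703 kWh/t
Power = W × throughput = 9.1703 kWh/t × 555.9 t/h = 5097.8 kW

P = 5097.8 kW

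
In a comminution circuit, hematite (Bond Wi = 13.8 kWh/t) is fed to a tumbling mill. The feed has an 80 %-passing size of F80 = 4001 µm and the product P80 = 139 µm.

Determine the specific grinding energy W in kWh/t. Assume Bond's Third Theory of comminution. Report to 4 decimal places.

W_Bond = 10·Wi·(1/√P₈₀ − 1/√F₈₀)
1/√139 = 0.084819;  1/√4001 = 0.015809
W = 10·13.8·(0.084819 − 0.015809) = 9.5233 kWh/t

W = 9.5233 kWh/t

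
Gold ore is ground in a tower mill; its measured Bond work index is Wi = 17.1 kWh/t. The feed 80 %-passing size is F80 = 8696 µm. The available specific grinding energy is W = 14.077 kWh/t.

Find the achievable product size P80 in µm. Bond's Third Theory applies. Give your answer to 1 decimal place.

P80 = 115.5 µm

W = 10·Wi·(P80^(-½) − F80^(-½))
P80^-0.5 = F80^-0.5 + W/(10 Wi)
  = 14.0770/(10·17.1) + 1/√8696 = 0.082322 + 0.010724 = 0.093045
P80 = (1/0.093045)² = 10.7475² = 115.51 µm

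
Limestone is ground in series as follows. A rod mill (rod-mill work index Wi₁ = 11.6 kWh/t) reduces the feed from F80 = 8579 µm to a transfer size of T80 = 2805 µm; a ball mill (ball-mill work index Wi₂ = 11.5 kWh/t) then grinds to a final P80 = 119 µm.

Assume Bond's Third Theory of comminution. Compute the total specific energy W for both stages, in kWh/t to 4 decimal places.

W_Bond = 10·Wi·(1/√P₈₀ − 1/√F₈₀)
Stage 1 (8579→2805 µm, Wi₁=11.6): W₁ = 10·11.6·(0.018881 − 0.010796) = 0.9378 kWh/t
Stage 2 (2805→119 µm, Wi₂=11.5): W₂ = 10·11.5·(0.091670 − 0.018881) = 8.3707 kWh/t
W = W₁ + W₂ = 0.9378 + 8.3707 = 9.3085 kWh/t

W = 9.3085 kWh/t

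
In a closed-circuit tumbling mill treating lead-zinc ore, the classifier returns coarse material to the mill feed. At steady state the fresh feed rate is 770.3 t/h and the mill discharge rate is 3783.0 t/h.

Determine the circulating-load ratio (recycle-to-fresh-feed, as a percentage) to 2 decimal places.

Mill node: discharge = fresh + recycle.
R = M − F = 3783.0 − 770.3 = 3012.7 t/h
CL = 100·R/F = 100·3012.7/770.3 = 391.11 %

CL = 391.11 %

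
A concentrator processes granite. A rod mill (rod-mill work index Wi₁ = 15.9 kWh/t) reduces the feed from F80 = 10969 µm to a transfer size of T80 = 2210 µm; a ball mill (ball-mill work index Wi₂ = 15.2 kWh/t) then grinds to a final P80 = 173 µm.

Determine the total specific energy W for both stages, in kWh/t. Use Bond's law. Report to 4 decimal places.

Bond:  W = 10 Wi (1/√P − 1/√F)
Stage 1 (10969→2210 µm, Wi₁=15.9): W₁ = 10·15.9·(0.021272 − 0.009548) = 1.8641 kWh/t
Stage 2 (2210→173 µm, Wi₂=15.2): W₂ = 10·15.2·(0.076029 − 0.021272) = 8.3230 kWh/t
W = W₁ + W₂ = 1.8641 + 8.3230 = 10.1871 kWh/t

W = 10.1871 kWh/t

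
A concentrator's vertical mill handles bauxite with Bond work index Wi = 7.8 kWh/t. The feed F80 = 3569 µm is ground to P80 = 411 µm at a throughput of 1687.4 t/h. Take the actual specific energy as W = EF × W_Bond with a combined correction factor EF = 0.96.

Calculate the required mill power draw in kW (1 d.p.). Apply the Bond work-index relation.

W_Bond = 10·Wi·(1/√P₈₀ − 1/√F₈₀)
W = 10·7.8·(1/√411 − 1/√3569) = 10·7.8·(0.032587) = 2.5418 kWh/t
With EF = 0.96: W = 2.5418·0.96 = 2.4401 kWh/t
P_mill = W·ṁ = 2.4401·1687.4 = 4117.5 kW

P = 4117.5 kW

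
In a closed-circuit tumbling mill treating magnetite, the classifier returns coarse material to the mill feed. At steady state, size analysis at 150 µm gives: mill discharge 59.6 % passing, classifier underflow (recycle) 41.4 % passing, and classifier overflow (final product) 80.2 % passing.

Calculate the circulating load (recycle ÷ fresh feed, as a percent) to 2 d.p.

CL = 113.19 %

Mass balance on the −150 µm fraction:
(1+r)·d = r·u + o ⇒ r = (o−d)/(d−u)
r = (80.2 − 59.6)/(59.6 − 41.4) = 20.6/18.2 = 1.1319
CL = 100·r = 113.19 %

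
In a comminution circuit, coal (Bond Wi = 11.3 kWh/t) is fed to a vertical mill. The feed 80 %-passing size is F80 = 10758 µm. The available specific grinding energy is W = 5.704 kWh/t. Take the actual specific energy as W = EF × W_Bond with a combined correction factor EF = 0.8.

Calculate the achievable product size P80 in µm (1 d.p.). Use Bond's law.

P80 = 189.0 µm

Bond: W = 10·Wi·(1/√P80 − 1/√F80)
W_Bond = W / EF = 5.704 / 0.8 = 7.1300 kWh/t
P80^(−½) = W_Bond/(10 Wi) + F80^(−½)
  = 7.1300/(10·11.3) + 1/√10758 = 0.063097 + 0.009641 = 0.072739
P80 = (1/0.072739)² = 13.7479² = 189.00 µm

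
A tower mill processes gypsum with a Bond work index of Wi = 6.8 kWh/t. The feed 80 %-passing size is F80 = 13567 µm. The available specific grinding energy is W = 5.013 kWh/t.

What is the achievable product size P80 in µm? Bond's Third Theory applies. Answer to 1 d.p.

W = 10 Wi (P80^-0.5 − F80^-0.5)
P80^(−½) = W/(10 Wi) + F80^(−½)
  = 5.0130/(10·6.8) + 1/√13567 = 0.073721 + 0.008585 = 0.082306
P80 = (1/0.082306)² = 12.1498² = 147.62 µm

P80 = 147.6 µm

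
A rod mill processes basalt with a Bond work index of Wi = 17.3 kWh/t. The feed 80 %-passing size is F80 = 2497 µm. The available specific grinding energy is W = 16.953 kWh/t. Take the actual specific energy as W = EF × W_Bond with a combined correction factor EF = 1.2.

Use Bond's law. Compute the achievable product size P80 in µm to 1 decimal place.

W = 10 Wi (P80^-0.5 − F80^-0.5)
W_Bond = W / EF = 16.953 / 1.2 = 14.1275 kWh/t
⇒ 1/√P80 = W_Bond/(10·Wi) + 1/√F80
  = 14.1275/(10·17.3) + 1/√2497 = 0.081662 + 0.020012 = 0.101674
P80 = (1/0.101674)² = 9.8354² = 96.73 µm

P80 = 96.7 µm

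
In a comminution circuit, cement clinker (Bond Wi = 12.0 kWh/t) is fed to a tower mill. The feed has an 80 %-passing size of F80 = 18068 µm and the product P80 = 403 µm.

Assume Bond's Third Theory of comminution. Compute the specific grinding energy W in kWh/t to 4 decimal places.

W = 10 Wi (1/√P80 − 1/√F80)  [Bond]
1/√403 = 0.049814;  1/√18068 = 0.007440
W = 10·12.0·(0.049814 − 0.007440) = 5.0849 kWh/t

W = 5.0849 kWh/t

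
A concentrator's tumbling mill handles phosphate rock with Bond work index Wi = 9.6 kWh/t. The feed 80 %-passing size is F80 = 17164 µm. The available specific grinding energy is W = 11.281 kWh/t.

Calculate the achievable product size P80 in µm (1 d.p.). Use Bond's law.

P80 = 63.9 µm

W = 10 Wi (P80^-0.5 − F80^-0.5)
P80^(−½) = W/(10 Wi) + F80^(−½)
  = 11.2810/(10·9.6) + 1/√17164 = 0.117510 + 0.007633 = 0.125143
P80 = (1/0.125143)² = 7.9908² = 63.85 µm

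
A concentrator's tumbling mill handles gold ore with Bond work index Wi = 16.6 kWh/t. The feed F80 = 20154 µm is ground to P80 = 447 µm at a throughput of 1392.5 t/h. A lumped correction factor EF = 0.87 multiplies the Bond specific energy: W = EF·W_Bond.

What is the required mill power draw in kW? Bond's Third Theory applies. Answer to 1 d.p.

W_Bond = 10·Wi·(1/√P₈₀ − 1/√F₈₀)
W = 10·16.6·(1/√447 − 1/√20154) = 10·16.6·(0.040254) = 6.6822 kWh/t
With EF = 0.87: W = 6.6822·0.87 = 5.8135 kWh/t
P_mill = W·ṁ = 5.8135·1392.5 = 8095.4 kW

P = 8095.4 kW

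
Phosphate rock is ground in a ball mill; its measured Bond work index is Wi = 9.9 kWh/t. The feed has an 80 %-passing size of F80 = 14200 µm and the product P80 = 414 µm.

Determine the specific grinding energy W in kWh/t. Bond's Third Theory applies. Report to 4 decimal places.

W = 4.0348 kWh/t

W = 10 Wi (1/√P80 − 1/√F80)  [Bond]
1/√414 = 0.049147;  1/√14200 = 0.008392
W = 10·9.9·(0.049147 − 0.008392) = 4.0348 kWh/t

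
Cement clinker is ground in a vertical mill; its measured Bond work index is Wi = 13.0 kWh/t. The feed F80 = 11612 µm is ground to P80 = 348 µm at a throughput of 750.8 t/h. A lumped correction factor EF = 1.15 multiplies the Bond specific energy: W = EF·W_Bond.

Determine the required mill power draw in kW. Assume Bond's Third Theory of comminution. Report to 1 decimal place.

P = 4975.3 kW

W = 10 Wi (1/√P80 − 1/√F80)  [Bond]
W = 10·13.0·(1/√348 − 1/√11612) = 10·13.0·(0.044326) = 5.7623 kWh/t
W_actual = 1.15 × 5.7623 = 6.6267 kWh/t
Mill draw = 6.6267 × 750.8 = 4975.3 kW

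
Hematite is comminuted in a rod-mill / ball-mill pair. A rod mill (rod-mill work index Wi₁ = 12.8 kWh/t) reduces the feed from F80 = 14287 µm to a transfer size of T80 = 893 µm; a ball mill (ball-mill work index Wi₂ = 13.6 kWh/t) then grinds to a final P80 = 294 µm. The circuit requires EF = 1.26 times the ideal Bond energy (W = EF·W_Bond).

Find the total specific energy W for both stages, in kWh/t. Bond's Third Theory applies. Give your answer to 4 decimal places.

Bond:  W = 10 Wi (1/√P − 1/√F)
Stage 1 (14287→893 µm, Wi₁=12.8): W₁ = 10·12.8·(0.033464 − 0.008366) = 3.2125 kWh/t
Stage 2 (893→294 µm, Wi₂=13.6): W₂ = 10·13.6·(0.058321 − 0.033464) = 3.3806 kWh/t
W = W₁ + W₂ = 3.2125 + 3.3806 = 6.5931 kWh/t
Apply correction: 6.5931 × 1.26 = 8.3073 kWh/t

W = 8.3073 kWh/t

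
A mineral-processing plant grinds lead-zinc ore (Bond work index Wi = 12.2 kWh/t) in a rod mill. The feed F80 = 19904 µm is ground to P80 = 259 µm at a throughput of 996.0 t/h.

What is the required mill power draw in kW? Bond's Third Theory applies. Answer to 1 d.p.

W = 10 Wi (1/√P80 − 1/√F80)  [Bond]
W = 10·12.2·(1/√259 − 1/√19904) = 10·12.2·(0.055049) = 6.7160 kWh/t
P_mill = W·ṁ = 6.7160·996.0 = 6689.1 kW

P = 6689.1 kW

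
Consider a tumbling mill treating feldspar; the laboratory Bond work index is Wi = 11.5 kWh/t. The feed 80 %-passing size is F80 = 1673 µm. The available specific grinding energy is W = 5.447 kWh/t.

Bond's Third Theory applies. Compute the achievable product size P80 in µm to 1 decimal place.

W = 10·Wi·[P80^(−½) − F80^(−½)]
⇒ 1/√P80 = W/(10 Wi) + 1/√F80
  = 5.4470/(10·11.5) + 1/√1673 = 0.047365 + 0.024448 = 0.071814
P80 = (1/0.071814)² = 13.9249² = 193.90 µm

P80 = 193.9 µm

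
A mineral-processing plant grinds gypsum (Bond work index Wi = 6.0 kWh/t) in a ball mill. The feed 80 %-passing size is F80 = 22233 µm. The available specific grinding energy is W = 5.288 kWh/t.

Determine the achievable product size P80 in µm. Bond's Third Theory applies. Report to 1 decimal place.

P80 = 111.2 µm

W = 10 Wi (1/√P80 − 1/√F80)  [Bond]
1/√P80 = 1/√F80 + W/(10·Wi)
  = 5.2880/(10·6.0) + 1/√22233 = 0.088133 + 0.006707 = 0.094840
P80 = (1/0.094840)² = 10.5441² = 111.18 µm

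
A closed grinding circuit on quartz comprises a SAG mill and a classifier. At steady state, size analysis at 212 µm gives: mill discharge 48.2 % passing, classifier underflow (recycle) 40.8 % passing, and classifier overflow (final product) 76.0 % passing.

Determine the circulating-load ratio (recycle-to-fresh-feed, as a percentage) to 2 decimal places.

CL = 375.68 %

Balance %-passing 212 µm (r = R/F):
r = (o − d)/(d − u)
r = (76.0 − 48.2)/(48.2 − 40.8) = 27.8/7.4 = 3.7568
CL = 100·r = 375.68 %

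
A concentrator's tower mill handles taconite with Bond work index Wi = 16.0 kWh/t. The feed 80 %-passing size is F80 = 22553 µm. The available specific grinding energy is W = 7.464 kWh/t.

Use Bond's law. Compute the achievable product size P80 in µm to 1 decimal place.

P80 = 351.9 µm

W = 10·Wi·(P80^(-½) − F80^(-½))
⇒ 1/√P80 = W/(10·Wi) + 1/√F80
  = 7.4640/(10·16.0) + 1/√22553 = 0.046650 + 0.006659 = 0.053309
P80 = (1/0.053309)² = 18.7586² = 351.89 µm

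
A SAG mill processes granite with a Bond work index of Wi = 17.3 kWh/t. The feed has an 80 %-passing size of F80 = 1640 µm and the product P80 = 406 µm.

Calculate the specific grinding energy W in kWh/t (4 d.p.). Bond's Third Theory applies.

W = 4.3139 kWh/t

W = 10 Wi (P80^-0.5 − F80^-0.5)
1/√406 = 0.049629;  1/√1640 = 0.024693
W = 10·17.3·(0.049629 − 0.024693) = 4.3139 kWh/t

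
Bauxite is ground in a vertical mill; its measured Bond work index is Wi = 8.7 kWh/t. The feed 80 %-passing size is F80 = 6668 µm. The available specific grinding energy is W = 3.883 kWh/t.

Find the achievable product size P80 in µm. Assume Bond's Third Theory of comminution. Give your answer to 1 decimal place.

P80 = 309.1 µm

W = 10 Wi / √P80 − 10 Wi / √F80
1/√P80 = 1/√F80 + W/(10·Wi)
  = 3.8830/(10·8.7) + 1/√6668 = 0.044632 + 0.012246 = 0.056878
P80 = (1/0.056878)² = 17.5814² = 309.10 µm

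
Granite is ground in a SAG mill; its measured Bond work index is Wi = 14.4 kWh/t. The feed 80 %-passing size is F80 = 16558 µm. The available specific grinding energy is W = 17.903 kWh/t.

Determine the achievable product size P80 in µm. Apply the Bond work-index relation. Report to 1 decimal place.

W = 10 Wi (1/√P80 − 1/√F80)  [Bond]
⇒ 1/√P80 = W/(10·Wi) + 1/√F80
  = 17.9030/(10·14.4) + 1/√16558 = 0.124326 + 0.007771 = 0.132098
P80 = (1/0.132098)² = 7.5702² = 57.31 µm

P80 = 57.3 µm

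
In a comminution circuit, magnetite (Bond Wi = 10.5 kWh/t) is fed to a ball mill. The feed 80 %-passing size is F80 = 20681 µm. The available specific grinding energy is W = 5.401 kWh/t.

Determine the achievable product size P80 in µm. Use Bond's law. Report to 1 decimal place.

P80 = 293.3 µm

Bond: W = 10·Wi·(1/√P80 − 1/√F80)
1/√P80 = 1/√F80 + W/(10·Wi)
  = 5.4010/(10·10.5) + 1/√20681 = 0.051438 + 0.006954 = 0.058392
P80 = (1/0.058392)² = 17.1257² = 293.29 µm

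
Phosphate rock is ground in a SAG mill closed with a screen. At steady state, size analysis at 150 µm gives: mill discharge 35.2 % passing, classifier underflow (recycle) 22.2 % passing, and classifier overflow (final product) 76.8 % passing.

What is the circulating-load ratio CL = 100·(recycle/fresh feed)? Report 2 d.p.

CL = 320.00 %

Two-product formula at 150 µm:
Fd + Rd = Ru + Fo ⇒ R/F = (o−d)/(d−u)
r = (76.8 − 35.2)/(35.2 − 22.2) = 41.6/13.0 = 3.2000
CL = 100·r = 320.00 %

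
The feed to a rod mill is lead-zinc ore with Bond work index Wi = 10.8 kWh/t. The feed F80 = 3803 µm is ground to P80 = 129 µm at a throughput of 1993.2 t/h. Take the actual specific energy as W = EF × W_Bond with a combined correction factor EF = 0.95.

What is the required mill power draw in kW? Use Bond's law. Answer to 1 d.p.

W = 10·Wi·[P80^(−½) − F80^(−½)]
W = 10·10.8·(1/√129 − 1/√3803) = 10·10.8·(0.071829) = 7.7576 kWh/t
With EF = 0.95: W = 7.7576·0.95 = 7.3697 kWh/t
P = W·T = 7.3697·1993.2 = 14689.3 kW

P = 14689.3 kW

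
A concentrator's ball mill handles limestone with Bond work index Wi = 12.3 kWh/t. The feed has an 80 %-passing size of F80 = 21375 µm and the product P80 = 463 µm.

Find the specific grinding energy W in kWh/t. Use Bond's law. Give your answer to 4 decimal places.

W = 4.8750 kWh/t

W = 10 Wi / √P80 − 10 Wi / √F80
1/√463 = 0.046474;  1/√21375 = 0.006840
W = 10·12.3·(0.046474 − 0.006840) = 4.8750 kWh/t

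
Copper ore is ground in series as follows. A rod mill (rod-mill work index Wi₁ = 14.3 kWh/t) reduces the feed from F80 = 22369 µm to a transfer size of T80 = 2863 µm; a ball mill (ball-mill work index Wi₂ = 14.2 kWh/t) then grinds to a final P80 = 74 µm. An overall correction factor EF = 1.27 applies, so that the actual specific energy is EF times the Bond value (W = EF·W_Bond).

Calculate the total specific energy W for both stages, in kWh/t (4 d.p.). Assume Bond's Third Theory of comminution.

W = 10 Wi (P80^-0.5 − F80^-0.5)
Stage 1 (22369→2863 µm, Wi₁=14.3): W₁ = 10·14.3·(0.018689 − 0.006686) = 1.7164 kWh/t
Stage 2 (2863→74 µm, Wi₂=14.2): W₂ = 10·14.2·(0.116248 − 0.018689) = 13.8533 kWh/t
W = W₁ + W₂ = 1.7164 + 13.8533 = 15.5697 kWh/t
Apply correction: 15.5697 × 1.27 = 19.7736 kWh/t

W = 19.7736 kWh/t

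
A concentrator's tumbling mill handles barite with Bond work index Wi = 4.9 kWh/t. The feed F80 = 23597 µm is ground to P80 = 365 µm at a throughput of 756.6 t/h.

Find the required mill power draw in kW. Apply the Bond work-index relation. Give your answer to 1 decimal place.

Bond: W = 10·Wi·(1/√P80 − 1/√F80)
W = 10·4.9·(1/√365 − 1/√23597) = 10·4.9·(0.045833) = 2.2458 kWh/t
P = W·T = 2.2458·756.6 = 1699.2 kW

P = 1699.2 kW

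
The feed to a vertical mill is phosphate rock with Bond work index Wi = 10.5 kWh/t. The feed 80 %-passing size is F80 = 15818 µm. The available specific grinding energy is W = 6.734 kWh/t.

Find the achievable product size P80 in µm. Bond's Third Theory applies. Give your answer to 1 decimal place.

P80 = 192.4 µm

W = 10·Wi·(P80^(-½) − F80^(-½))
1/√P80 = 1/√F80 + W/(10·Wi)
  = 6.7340/(10·10.5) + 1/√15818 = 0.064133 + 0.007951 = 0.072084
P80 = (1/0.072084)² = 13.8726² = 192.45 µm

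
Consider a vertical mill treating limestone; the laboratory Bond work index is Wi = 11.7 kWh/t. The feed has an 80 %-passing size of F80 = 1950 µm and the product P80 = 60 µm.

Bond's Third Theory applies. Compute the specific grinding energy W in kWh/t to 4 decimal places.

W = 12.4551 kWh/t

Bond:  W = 10 Wi (1/√P − 1/√F)
1/√60 = 0.129099;  1/√1950 = 0.022646
W = 10·11.7·(0.129099 − 0.022646) = 12.4551 kWh/t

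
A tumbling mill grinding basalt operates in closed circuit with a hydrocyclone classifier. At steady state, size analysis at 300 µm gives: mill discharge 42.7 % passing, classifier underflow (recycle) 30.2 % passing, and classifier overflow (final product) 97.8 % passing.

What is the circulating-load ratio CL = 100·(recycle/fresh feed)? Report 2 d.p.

Mass balance on the −300 µm fraction:
r = (o − d)/(d − u)
r = (97.8 − 42.7)/(42.7 − 30.2) = 55.1/12.5 = 4.4080
CL = 100·r = 440.80 %

CL = 440.80 %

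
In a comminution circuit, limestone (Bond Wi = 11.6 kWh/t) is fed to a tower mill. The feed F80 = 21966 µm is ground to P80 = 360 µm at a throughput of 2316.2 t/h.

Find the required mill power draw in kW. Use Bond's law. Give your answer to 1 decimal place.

P = 12347.8 kW

Bond: W = 10·Wi·(1/√P80 − 1/√F80)
W = 10·11.6·(1/√360 − 1/√21966) = 10·11.6·(0.045957) = 5.3311 kWh/t
P = W·T = 5.3311·2316.2 = 12347.8 kW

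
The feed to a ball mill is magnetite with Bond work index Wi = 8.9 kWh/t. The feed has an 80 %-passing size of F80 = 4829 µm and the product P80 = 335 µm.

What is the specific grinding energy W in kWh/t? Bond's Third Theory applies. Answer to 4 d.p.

Bond:  W = 10 Wi (1/√P − 1/√F)
1/√335 = 0.054636;  1/√4829 = 0.014390
W = 10·8.9·(0.054636 − 0.014390) = 3.5818 kWh/t

W = 3.5818 kWh/t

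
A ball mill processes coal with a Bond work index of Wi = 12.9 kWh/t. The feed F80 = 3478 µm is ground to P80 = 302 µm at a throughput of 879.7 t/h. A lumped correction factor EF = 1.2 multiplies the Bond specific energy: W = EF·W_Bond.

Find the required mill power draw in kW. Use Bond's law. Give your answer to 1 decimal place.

W_Bond = 10·Wi·(1/√P₈₀ − 1/√F₈₀)
W = 10·12.9·(1/√302 − 1/√3478) = 10·12.9·(0.040587) = 5.2357 kWh/t
W_actual = 1.2 × 5.2357 = 6.2829 kWh/t
Power = W × throughput = 6.2829 kWh/t × 879.7 t/h = 5527.0 kW

P = 5527.0 kW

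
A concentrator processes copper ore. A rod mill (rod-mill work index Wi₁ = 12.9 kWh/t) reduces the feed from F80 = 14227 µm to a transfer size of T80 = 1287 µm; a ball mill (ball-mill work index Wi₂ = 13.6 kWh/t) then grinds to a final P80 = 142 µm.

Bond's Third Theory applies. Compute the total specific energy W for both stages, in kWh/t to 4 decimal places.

Bond:  W = 10 Wi (1/√P − 1/√F)
Stage 1 (14227→1287 µm, Wi₁=12.9): W₁ = 10·12.9·(0.027875 − 0.008384) = 2.5143 kWh/t
Stage 2 (1287→142 µm, Wi₂=13.6): W₂ = 10·13.6·(0.083918 − 0.027875) = 7.6219 kWh/t
W = W₁ + W₂ = 2.5143 + 7.6219 = 10.1362 kWh/t

W = 10.1362 kWh/t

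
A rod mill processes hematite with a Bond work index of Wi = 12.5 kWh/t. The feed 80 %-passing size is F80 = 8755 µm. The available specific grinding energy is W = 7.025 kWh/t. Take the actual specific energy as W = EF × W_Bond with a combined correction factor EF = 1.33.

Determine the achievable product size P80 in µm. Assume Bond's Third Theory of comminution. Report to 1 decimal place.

Bond: W = 10·Wi·(1/√P80 − 1/√F80)
W_Bond = W / EF = 7.025 / 1.33 = 5.2820 kWh/t
⇒ 1/√P80 = W_Bond/(10·Wi) + 1/√F80
  = 5.2820/(10·12.5) + 1/√8755 = 0.042256 + 0.010687 = 0.052943
P80 = (1/0.052943)² = 18.8882² = 356.77 µm

P80 = 356.8 µm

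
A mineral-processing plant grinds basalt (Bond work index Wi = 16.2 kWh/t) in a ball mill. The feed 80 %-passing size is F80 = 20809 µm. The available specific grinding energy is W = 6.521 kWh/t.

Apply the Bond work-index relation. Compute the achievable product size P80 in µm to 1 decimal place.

P80 = 449.1 µm

Bond: W = 10·Wi·(1/√P80 − 1/√F80)
⇒ 1/√P80 = W/(10 Wi) + 1/√F80
  = 6.5210/(10·16.2) + 1/√20809 = 0.040253 + 0.006932 = 0.047185
P80 = (1/0.047185)² = 21.1930² = 449.14 µm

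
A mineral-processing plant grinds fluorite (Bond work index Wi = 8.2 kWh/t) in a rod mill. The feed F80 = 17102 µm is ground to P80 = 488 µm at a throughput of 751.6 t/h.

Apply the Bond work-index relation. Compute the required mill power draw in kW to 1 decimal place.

Bond: W = 10·Wi·(1/√P80 − 1/√F80)
W = 10·8.2·(1/√488 − 1/√17102) = 10·8.2·(0.037621) = 3.0849 kWh/t
P = W·T = 3.0849·751.6 = 2318.6 kW

P = 2318.6 kW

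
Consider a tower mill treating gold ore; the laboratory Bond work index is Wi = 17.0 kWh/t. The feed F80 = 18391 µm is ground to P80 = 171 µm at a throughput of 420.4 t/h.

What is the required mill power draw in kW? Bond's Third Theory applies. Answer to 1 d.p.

W = 10 Wi (1/√P80 − 1/√F80)  [Bond]
W = 10·17.0·(1/√171 − 1/√18391) = 10·17.0·(0.069098) = 11.7467 kWh/t
P_mill = W·ṁ = 11.7467·420.4 = 4938.3 kW

P = 4938.3 kW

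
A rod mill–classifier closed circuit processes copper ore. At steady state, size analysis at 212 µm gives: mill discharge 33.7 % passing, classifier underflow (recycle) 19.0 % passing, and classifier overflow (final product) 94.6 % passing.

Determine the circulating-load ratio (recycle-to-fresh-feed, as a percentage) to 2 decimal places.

Two-product formula at 212 µm:
d + r·d = r·u + o → r(d−u) = o−d
r = (94.6 − 33.7)/(33.7 − 19.0) = 60.9/14.7 = 4.1429
CL = 100·r = 414.29 %

CL = 414.29 %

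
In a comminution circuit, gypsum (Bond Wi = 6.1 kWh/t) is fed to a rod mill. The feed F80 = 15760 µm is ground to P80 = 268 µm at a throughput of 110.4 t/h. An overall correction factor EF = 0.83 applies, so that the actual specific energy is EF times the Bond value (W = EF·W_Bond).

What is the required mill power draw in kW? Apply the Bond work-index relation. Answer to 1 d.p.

W_Bond = 10·Wi·(1/√P₈₀ − 1/√F₈₀)
W = 10·6.1·(1/√268 − 1/√15760) = 10·6.1·(0.053119) = 3.2403 kWh/t
Corrected W = EF·W_Bond = 0.83·3.2403 = 2.6894 kWh/t
P_mill = W·ṁ = 2.6894·110.4 = 296.9 kW

P = 296.9 kW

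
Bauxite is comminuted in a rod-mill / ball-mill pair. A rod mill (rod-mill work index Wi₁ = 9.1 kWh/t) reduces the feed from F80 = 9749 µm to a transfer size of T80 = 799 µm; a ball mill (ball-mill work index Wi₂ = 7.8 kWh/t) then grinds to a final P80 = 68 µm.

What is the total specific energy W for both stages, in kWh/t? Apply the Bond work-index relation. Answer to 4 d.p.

W = 10·Wi·(P80^(-½) − F80^(-½))
Stage 1 (9749→799 µm, Wi₁=9.1): W₁ = 10·9.1·(0.035377 − 0.010128) = 2.2977 kWh/t
Stage 2 (799→68 µm, Wi₂=7.8): W₂ = 10·7.8·(0.121268 − 0.035377) = 6.6994 kWh/t
W = W₁ + W₂ = 2.2977 + 6.6994 = 8.9972 kWh/t

W = 8.9972 kWh/t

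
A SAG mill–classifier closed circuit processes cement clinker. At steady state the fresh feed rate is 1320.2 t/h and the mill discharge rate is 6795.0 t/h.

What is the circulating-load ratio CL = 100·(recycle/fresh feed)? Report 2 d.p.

CL = 414.69 %

M = F + R at steady state, so:
R = M − F = 6795.0 − 1320.2 = 5474.8 t/h
CL = 100·R/F = 100·5474.8/1320.2 = 414.69 %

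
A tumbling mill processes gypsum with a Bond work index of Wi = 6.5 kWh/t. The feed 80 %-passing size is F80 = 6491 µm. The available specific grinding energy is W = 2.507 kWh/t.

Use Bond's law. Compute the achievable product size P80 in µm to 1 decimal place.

P80 = 384.7 µm

W = 10 Wi (1/√P80 − 1/√F80)  [Bond]
⇒ 1/√P80 = W/(10 Wi) + 1/√F80
  = 2.5070/(10·6.5) + 1/√6491 = 0.038569 + 0.012412 = 0.050981
P80 = (1/0.050981)² = 19.6150² = 384.75 µm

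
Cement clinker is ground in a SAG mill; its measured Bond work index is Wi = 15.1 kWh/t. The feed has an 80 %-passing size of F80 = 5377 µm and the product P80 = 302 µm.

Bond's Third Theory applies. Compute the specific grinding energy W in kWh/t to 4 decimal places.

W = 10·Wi·[P80^(−½) − F80^(−½)]
1/√302 = 0.057544;  1/√5377 = 0.013637
W = 10·15.1·(0.057544 − 0.013637) = 6.6298 kWh/t

W = 6.6298 kWh/t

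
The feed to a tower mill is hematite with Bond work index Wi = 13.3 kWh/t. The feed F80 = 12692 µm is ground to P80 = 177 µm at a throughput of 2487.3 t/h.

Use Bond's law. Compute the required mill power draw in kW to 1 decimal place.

W_Bond = 10·Wi·(1/√P₈₀ − 1/√F₈₀)
W = 10·13.3·(1/√177 − 1/√12692) = 10·13.3·(0.066288) = 8.8163 kWh/t
P = W·T = 8.8163·2487.3 = 21928.9 kW

P = 21928.9 kW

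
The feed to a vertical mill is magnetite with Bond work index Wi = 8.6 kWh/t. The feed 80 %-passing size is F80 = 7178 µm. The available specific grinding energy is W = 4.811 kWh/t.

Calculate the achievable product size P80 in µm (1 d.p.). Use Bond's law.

P80 = 217.9 µm

W_Bond = 10·Wi·(1/√P₈₀ − 1/√F₈₀)
⇒ 1/√P80 = W/(10·Wi) + 1/√F80
  = 4.8110/(10·8.6) + 1/√7178 = 0.055942 + 0.011803 = 0.067745
P80 = (1/0.067745)² = 14.7612² = 217.89 µm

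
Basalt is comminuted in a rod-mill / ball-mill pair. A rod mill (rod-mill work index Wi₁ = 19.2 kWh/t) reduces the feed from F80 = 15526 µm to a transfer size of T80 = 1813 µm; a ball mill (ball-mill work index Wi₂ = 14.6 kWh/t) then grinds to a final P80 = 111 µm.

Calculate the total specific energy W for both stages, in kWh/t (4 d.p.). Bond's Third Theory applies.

W = 13.3972 kWh/t

Bond: W = 10·Wi·(1/√P80 − 1/√F80)
Stage 1 (15526→1813 µm, Wi₁=19.2): W₁ = 10·19.2·(0.023486 − 0.008025) = 2.9683 kWh/t
Stage 2 (1813→111 µm, Wi₂=14.6): W₂ = 10·14.6·(0.094916 − 0.023486) = 10.4288 kWh/t
W = W₁ + W₂ = 2.9683 + 10.4288 = 13.3972 kWh/t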